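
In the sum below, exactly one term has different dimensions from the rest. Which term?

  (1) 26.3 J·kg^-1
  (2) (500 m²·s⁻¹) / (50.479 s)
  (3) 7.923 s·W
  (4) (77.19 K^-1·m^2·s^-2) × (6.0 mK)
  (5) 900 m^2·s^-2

Expand each in SI base units:
  (1) J·kg⁻¹ = N·m·kg⁻¹ = m²·s⁻²
  (2) [m²·s⁻¹] / [s] = m²·s⁻²
  (3) W·s = J·s⁻¹·s = kg·m²·s⁻²
  (4) [m²·s⁻²·K⁻¹] · [K] = m²·s⁻²
  (5) m²·s⁻²
All reduce to m²·s⁻² except (3), which is kg·m²·s⁻².

(3)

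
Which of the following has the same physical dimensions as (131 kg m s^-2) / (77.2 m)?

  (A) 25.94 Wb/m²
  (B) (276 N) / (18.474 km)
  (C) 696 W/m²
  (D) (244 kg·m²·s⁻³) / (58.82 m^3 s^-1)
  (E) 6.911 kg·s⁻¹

(B)

Reference: [kg·m·s⁻²] / [m] = kg·s⁻².
Each option:
  (A) Wb·m⁻² = V·s·m⁻² = kg·s⁻²·A⁻¹
  (B) [kg·m·s⁻²] / [m] = kg·s⁻²  ← same
  (C) W·m⁻² = J·s⁻¹·m⁻² = kg·s⁻³
  (D) [kg·m²·s⁻³] / [m³·s⁻¹] = kg·m⁻¹·s⁻²
  (E) kg·s⁻¹
Only (B) matches kg·s⁻².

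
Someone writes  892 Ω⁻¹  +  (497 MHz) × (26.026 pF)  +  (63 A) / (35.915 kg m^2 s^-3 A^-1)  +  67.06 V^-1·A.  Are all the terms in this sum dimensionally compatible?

Yes

Reduce each to base SI dimensions:
  892 Ω⁻¹:  Ω⁻¹ = (V·A⁻¹)⁻¹ = kg⁻¹·m⁻²·s³·A²
  (497 MHz) × (26.026 pF):  [s⁻¹] · [kg⁻¹·m⁻²·s⁴·A²] = kg⁻¹·m⁻²·s³·A²
  (63 A) / (35.915 kg m^2 s^-3 A^-1):  [A] / [kg·m²·s⁻³·A⁻¹] = kg⁻¹·m⁻²·s³·A²
  67.06 V^-1·A:  A·V⁻¹ = A·(J·C⁻¹)⁻¹ = kg⁻¹·m⁻²·s³·A²
Every term reduces to kg⁻¹·m⁻²·s³·A².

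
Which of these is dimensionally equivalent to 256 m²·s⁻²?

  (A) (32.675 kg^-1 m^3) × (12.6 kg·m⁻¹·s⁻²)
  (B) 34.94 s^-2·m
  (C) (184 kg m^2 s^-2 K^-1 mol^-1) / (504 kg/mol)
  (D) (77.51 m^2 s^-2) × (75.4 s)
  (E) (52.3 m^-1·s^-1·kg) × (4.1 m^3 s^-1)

(A)

Reference: m²·s⁻².
Each option:
  (A) [kg⁻¹·m³] · [kg·m⁻¹·s⁻²] = m²·s⁻²  ← same
  (B) m·s⁻²
  (C) [kg·m²·s⁻²·K⁻¹·mol⁻¹] / [kg·mol⁻¹] = m²·s⁻²·K⁻¹
  (D) [m²·s⁻²] · [s] = m²·s⁻¹
  (E) [kg·m⁻¹·s⁻¹] · [m³·s⁻¹] = kg·m²·s⁻²
Only (A) matches m²·s⁻².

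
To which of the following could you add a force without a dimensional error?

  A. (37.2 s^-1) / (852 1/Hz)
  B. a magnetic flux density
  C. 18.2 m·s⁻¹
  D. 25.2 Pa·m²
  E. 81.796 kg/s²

Reference: [force] = kg·m·s⁻².
Each option:
  A. [s⁻¹] / [s] = s⁻²
  B. [magnetic flux density] = kg·s⁻²·A⁻¹
  C. m·s⁻¹
  D. Pa·m² = N·m⁻²·m² = kg·m·s⁻²  ← same
  E. kg·s⁻²
Only D. matches kg·m·s⁻².

D.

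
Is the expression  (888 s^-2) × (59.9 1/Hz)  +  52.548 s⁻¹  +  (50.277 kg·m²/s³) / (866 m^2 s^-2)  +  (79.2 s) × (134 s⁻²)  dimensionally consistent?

Expand each in SI base units:
  (888 s^-2) × (59.9 1/Hz):  [s⁻²] · [s] = s⁻¹
  52.548 s⁻¹:  s⁻¹
  (50.277 kg·m²/s³) / (866 m^2 s^-2):  [kg·m²·s⁻³] / [m²·s⁻²] = kg·s⁻¹
  (79.2 s) × (134 s⁻²):  [s] · [s⁻²] = s⁻¹
The terms do not share a single dimension (kg·s⁻¹ vs s⁻¹).

No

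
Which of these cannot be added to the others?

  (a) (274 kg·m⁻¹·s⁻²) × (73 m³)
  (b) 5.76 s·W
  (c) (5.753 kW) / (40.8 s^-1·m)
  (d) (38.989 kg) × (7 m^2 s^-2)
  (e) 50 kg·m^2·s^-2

(c)

Dimensions:
  (a) [kg·m⁻¹·s⁻²] · [m³] = kg·m²·s⁻²
  (b) W·s = J·s⁻¹·s = kg·m²·s⁻²
  (c) [kg·m²·s⁻³] / [m·s⁻¹] = kg·m·s⁻²
  (d) [kg] · [m²·s⁻²] = kg·m²·s⁻²
  (e) kg·m²·s⁻²
All reduce to kg·m²·s⁻² except (c), which is kg·m·s⁻².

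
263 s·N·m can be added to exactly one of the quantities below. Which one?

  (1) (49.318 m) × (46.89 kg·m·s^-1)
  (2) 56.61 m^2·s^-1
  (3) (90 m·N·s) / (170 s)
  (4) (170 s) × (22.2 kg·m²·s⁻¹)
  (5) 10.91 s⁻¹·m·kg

(1)

Reference: N·m·s = kg·m·s⁻²·m·s = kg·m²·s⁻¹.
Each option:
  (1) [m] · [kg·m·s⁻¹] = kg·m²·s⁻¹  ← same
  (2) m²·s⁻¹
  (3) [kg·m²·s⁻¹] / [s] = kg·m²·s⁻²
  (4) [s] · [kg·m²·s⁻¹] = kg·m²
  (5) kg·m·s⁻¹
Only (1) matches kg·m²·s⁻¹.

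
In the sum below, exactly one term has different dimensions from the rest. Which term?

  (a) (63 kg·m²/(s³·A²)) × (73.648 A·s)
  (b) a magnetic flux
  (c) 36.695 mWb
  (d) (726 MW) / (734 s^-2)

Reduce each to base SI dimensions:
  (a) [kg·m²·s⁻³·A⁻²] · [s·A] = kg·m²·s⁻²·A⁻¹
  (b) [magnetic flux] = kg·m²·s⁻²·A⁻¹
  (c) Wb = V·s = kg·m²·s⁻²·A⁻¹
  (d) [kg·m²·s⁻³] / [s⁻²] = kg·m²·s⁻¹
All reduce to kg·m²·s⁻²·A⁻¹ except (d), which is kg·m²·s⁻¹.

(d)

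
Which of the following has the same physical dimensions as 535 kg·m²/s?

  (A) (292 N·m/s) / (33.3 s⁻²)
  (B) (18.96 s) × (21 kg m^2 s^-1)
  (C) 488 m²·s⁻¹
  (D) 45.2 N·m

(A)

Reference: kg·m²·s⁻¹.
Each option:
  (A) [kg·m²·s⁻³] / [s⁻²] = kg·m²·s⁻¹  ← same
  (B) [s] · [kg·m²·s⁻¹] = kg·m²
  (C) m²·s⁻¹
  (D) N·m = kg·m·s⁻²·m = kg·m²·s⁻²
Only (A) matches kg·m²·s⁻¹.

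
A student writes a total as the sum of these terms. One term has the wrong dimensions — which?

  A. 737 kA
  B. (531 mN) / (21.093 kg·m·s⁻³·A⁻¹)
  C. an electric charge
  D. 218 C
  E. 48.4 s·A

Expand each in SI base units:
  A. A
  B. [kg·m·s⁻²] / [kg·m·s⁻³·A⁻¹] = s·A
  C. [electric charge] = s·A
  D. C = s·A
  E. A·s = s·A
All reduce to s·A except A., which is A.

A.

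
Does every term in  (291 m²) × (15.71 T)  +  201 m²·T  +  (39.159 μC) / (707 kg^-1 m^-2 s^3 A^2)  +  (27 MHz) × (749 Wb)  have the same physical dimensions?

Expand each in SI base units:
  (291 m²) × (15.71 T):  [m²] · [kg·s⁻²·A⁻¹] = kg·m²·s⁻²·A⁻¹
  201 m²·T:  T·m² = Wb·m⁻²·m² = kg·m²·s⁻²·A⁻¹
  (39.159 μC) / (707 kg^-1 m^-2 s^3 A^2):  [s·A] / [kg⁻¹·m⁻²·s³·A²] = kg·m²·s⁻²·A⁻¹
  (27 MHz) × (749 Wb):  [s⁻¹] · [kg·m²·s⁻²·A⁻¹] = kg·m²·s⁻³·A⁻¹
The terms do not share a single dimension (kg·m²·s⁻²·A⁻¹ vs kg·m²·s⁻³·A⁻¹).

No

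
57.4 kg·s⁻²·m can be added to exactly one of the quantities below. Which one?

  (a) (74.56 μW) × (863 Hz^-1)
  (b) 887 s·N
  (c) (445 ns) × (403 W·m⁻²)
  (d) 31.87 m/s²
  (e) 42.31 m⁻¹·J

Reference: kg·m·s⁻².
Each option:
  (a) [kg·m²·s⁻³] · [s] = kg·m²·s⁻²
  (b) N·s = kg·m·s⁻²·s = kg·m·s⁻¹
  (c) [s] · [kg·s⁻³] = kg·s⁻²
  (d) m·s⁻²
  (e) J·m⁻¹ = N·m·m⁻¹ = kg·m·s⁻²  ← same
Only (e) matches kg·m·s⁻².

(e)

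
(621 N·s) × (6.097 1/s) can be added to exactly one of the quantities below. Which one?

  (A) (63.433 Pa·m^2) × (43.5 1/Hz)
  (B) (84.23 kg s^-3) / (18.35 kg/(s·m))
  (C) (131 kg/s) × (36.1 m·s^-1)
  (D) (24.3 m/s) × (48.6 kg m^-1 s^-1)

(C)

Reference: [kg·m·s⁻¹] · [s⁻¹] = kg·m·s⁻².
Each option:
  (A) [kg·m·s⁻²] · [s] = kg·m·s⁻¹
  (B) [kg·s⁻³] / [kg·m⁻¹·s⁻¹] = m·s⁻²
  (C) [kg·s⁻¹] · [m·s⁻¹] = kg·m·s⁻²  ← same
  (D) [m·s⁻¹] · [kg·m⁻¹·s⁻¹] = kg·s⁻²
Only (C) matches kg·m·s⁻².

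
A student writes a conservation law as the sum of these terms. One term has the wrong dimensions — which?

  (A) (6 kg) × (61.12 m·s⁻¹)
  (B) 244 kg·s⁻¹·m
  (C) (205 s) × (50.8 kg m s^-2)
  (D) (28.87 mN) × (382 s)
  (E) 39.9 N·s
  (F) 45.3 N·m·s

Expand each in SI base units:
  (A) [kg] · [m·s⁻¹] = kg·m·s⁻¹
  (B) kg·m·s⁻¹
  (C) [s] · [kg·m·s⁻²] = kg·m·s⁻¹
  (D) [kg·m·s⁻²] · [s] = kg·m·s⁻¹
  (E) N·s = kg·m·s⁻²·s = kg·m·s⁻¹
  (F) N·m·s = kg·m·s⁻²·m·s = kg·m²·s⁻¹
All reduce to kg·m·s⁻¹ except (F), which is kg·m²·s⁻¹.

(F)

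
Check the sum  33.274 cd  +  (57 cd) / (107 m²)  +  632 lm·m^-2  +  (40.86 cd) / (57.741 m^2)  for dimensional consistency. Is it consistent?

In SI base units:
  33.274 cd:  cd
  (57 cd) / (107 m²):  [cd] / [m²] = m⁻²·cd
  632 lm·m^-2:  lm·m⁻² = cd·m⁻² = m⁻²·cd
  (40.86 cd) / (57.741 m^2):  [cd] / [m²] = m⁻²·cd
The terms do not share a single dimension (cd vs m⁻²·cd).

No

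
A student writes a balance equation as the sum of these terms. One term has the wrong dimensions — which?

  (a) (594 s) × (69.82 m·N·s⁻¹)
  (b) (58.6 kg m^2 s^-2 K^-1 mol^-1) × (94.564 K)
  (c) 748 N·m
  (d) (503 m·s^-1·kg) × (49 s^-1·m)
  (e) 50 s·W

Work out the base dimensions of each:
  (a) [s] · [kg·m²·s⁻³] = kg·m²·s⁻²
  (b) [kg·m²·s⁻²·K⁻¹·mol⁻¹] · [K] = kg·m²·s⁻²·mol⁻¹
  (c) N·m = kg·m·s⁻²·m = kg·m²·s⁻²
  (d) [kg·m·s⁻¹] · [m·s⁻¹] = kg·m²·s⁻²
  (e) W·s = J·s⁻¹·s = kg·m²·s⁻²
All reduce to kg·m²·s⁻² except (b), which is kg·m²·s⁻²·mol⁻¹.

(b)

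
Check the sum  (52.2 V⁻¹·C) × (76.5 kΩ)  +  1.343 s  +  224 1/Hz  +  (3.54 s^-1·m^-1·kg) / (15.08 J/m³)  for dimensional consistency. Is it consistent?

In SI base units:
  (52.2 V⁻¹·C) × (76.5 kΩ):  [kg⁻¹·m⁻²·s⁴·A²] · [kg·m²·s⁻³·A⁻²] = s
  1.343 s:  s
  224 1/Hz:  Hz⁻¹ = (s⁻¹)⁻¹ = s
  (3.54 s^-1·m^-1·kg) / (15.08 J/m³):  [kg·m⁻¹·s⁻¹] / [kg·m⁻¹·s⁻²] = s
Every term reduces to s.

Yes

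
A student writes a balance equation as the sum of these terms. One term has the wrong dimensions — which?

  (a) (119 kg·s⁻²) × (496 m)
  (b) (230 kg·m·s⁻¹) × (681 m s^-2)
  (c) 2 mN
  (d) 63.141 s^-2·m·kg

(b)

Work out the base dimensions of each:
  (a) [kg·s⁻²] · [m] = kg·m·s⁻²
  (b) [kg·m·s⁻¹] · [m·s⁻²] = kg·m²·s⁻³
  (c) N = kg·m·s⁻²
  (d) kg·m·s⁻²
All reduce to kg·m·s⁻² except (b), which is kg·m²·s⁻³.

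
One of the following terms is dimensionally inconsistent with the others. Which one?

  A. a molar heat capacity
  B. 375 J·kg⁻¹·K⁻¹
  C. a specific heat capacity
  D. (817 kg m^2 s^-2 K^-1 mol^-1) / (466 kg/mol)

Reduce each to base SI dimensions:
  A. [molar heat capacity] = kg·m²·s⁻²·K⁻¹·mol⁻¹
  B. J·kg⁻¹·K⁻¹ = N·m·kg⁻¹·K⁻¹ = m²·s⁻²·K⁻¹
  C. [specific heat capacity] = m²·s⁻²·K⁻¹
  D. [kg·m²·s⁻²·K⁻¹·mol⁻¹] / [kg·mol⁻¹] = m²·s⁻²·K⁻¹
All reduce to m²·s⁻²·K⁻¹ except A., which is kg·m²·s⁻²·K⁻¹·mol⁻¹.

A.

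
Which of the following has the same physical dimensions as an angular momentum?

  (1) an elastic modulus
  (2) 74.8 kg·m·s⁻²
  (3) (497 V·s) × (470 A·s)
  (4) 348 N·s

(3)

Reference: [angular momentum] = kg·m²·s⁻¹.
Each option:
  (1) [elastic modulus] = kg·m⁻¹·s⁻²
  (2) kg·m·s⁻²
  (3) [kg·m²·s⁻²·A⁻¹] · [s·A] = kg·m²·s⁻¹  ← same
  (4) N·s = kg·m·s⁻²·s = kg·m·s⁻¹
Only (3) matches kg·m²·s⁻¹.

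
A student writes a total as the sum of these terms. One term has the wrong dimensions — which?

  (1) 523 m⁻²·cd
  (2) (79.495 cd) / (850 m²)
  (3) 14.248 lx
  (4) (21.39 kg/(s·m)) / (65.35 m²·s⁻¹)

(4)

Dimensions:
  (1) cd·m⁻² = m⁻²·cd
  (2) [cd] / [m²] = m⁻²·cd
  (3) lx = lm·m⁻² = m⁻²·cd
  (4) [kg·m⁻¹·s⁻¹] / [m²·s⁻¹] = kg·m⁻³
All reduce to m⁻²·cd except (4), which is kg·m⁻³.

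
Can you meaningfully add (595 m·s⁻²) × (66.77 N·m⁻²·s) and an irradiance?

Yes

Expand each in SI base units:
  (595 m·s⁻²) × (66.77 N·m⁻²·s):  [m·s⁻²] · [kg·m⁻¹·s⁻¹] = kg·s⁻³
  an irradiance:  [irradiance] = kg·s⁻³
Both are kg·s⁻³, so they have the same dimensions and can be added.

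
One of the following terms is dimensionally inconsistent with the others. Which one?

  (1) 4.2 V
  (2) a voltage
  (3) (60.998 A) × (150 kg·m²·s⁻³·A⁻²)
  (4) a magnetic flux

(4)

Work out the base dimensions of each:
  (1) V = J·C⁻¹ = kg·m²·s⁻³·A⁻¹
  (2) [voltage] = kg·m²·s⁻³·A⁻¹
  (3) [A] · [kg·m²·s⁻³·A⁻²] = kg·m²·s⁻³·A⁻¹
  (4) [magnetic flux] = kg·m²·s⁻²·A⁻¹
All reduce to kg·m²·s⁻³·A⁻¹ except (4), which is kg·m²·s⁻²·A⁻¹.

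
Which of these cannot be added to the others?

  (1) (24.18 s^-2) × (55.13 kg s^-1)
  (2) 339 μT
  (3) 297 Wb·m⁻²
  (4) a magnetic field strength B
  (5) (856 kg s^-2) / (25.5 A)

(1)

Expand each in SI base units:
  (1) [s⁻²] · [kg·s⁻¹] = kg·s⁻³
  (2) T = Wb·m⁻² = kg·s⁻²·A⁻¹
  (3) Wb·m⁻² = V·s·m⁻² = kg·s⁻²·A⁻¹
  (4) [magnetic field strength B] = kg·s⁻²·A⁻¹
  (5) [kg·s⁻²] / [A] = kg·s⁻²·A⁻¹
All reduce to kg·s⁻²·A⁻¹ except (1), which is kg·s⁻³.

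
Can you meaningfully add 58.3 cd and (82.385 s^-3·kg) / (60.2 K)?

No

Dimensions:
  58.3 cd:  cd
  (82.385 s^-3·kg) / (60.2 K):  [kg·s⁻³] / [K] = kg·s⁻³·K⁻¹
cd ≠ kg·s⁻³·K⁻¹, so they cannot be added.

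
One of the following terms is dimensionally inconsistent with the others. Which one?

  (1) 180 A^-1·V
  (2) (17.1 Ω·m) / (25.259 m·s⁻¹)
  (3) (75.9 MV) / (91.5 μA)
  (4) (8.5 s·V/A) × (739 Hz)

(2)

Work out the base dimensions of each:
  (1) V·A⁻¹ = J·C⁻¹·A⁻¹ = kg·m²·s⁻³·A⁻²
  (2) [kg·m³·s⁻³·A⁻²] / [m·s⁻¹] = kg·m²·s⁻²·A⁻²
  (3) [kg·m²·s⁻³·A⁻¹] / [A] = kg·m²·s⁻³·A⁻²
  (4) [kg·m²·s⁻²·A⁻²] · [s⁻¹] = kg·m²·s⁻³·A⁻²
All reduce to kg·m²·s⁻³·A⁻² except (2), which is kg·m²·s⁻²·A⁻².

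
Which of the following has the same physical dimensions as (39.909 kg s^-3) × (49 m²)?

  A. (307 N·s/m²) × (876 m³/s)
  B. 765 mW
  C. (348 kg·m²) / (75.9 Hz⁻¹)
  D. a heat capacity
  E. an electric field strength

B.

Reference: [kg·s⁻³] · [m²] = kg·m²·s⁻³.
Each option:
  A. [kg·m⁻¹·s⁻¹] · [m³·s⁻¹] = kg·m²·s⁻²
  B. W = J·s⁻¹ = kg·m²·s⁻³  ← same
  C. [kg·m²] / [s] = kg·m²·s⁻¹
  D. [heat capacity] = kg·m²·s⁻²·K⁻¹
  E. [electric field strength] = kg·m·s⁻³·A⁻¹
Only B. matches kg·m²·s⁻³.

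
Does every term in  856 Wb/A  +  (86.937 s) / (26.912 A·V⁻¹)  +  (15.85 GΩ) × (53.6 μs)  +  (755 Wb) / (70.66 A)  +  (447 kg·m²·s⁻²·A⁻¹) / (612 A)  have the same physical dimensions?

Yes

Dimensions:
  856 Wb/A:  Wb·A⁻¹ = V·s·A⁻¹ = kg·m²·s⁻²·A⁻²
  (86.937 s) / (26.912 A·V⁻¹):  [s] / [kg⁻¹·m⁻²·s³·A²] = kg·m²·s⁻²·A⁻²
  (15.85 GΩ) × (53.6 μs):  [kg·m²·s⁻³·A⁻²] · [s] = kg·m²·s⁻²·A⁻²
  (755 Wb) / (70.66 A):  [kg·m²·s⁻²·A⁻¹] / [A] = kg·m²·s⁻²·A⁻²
  (447 kg·m²·s⁻²·A⁻¹) / (612 A):  [kg·m²·s⁻²·A⁻¹] / [A] = kg·m²·s⁻²·A⁻²
Every term reduces to kg·m²·s⁻²·A⁻².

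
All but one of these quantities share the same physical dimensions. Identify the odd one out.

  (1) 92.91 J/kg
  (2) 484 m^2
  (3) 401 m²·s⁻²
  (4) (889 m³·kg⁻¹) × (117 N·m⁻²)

(2)

Dimensions:
  (1) J·kg⁻¹ = N·m·kg⁻¹ = m²·s⁻²
  (2) m²
  (3) m²·s⁻²
  (4) [kg⁻¹·m³] · [kg·m⁻¹·s⁻²] = m²·s⁻²
All reduce to m²·s⁻² except (2), which is m².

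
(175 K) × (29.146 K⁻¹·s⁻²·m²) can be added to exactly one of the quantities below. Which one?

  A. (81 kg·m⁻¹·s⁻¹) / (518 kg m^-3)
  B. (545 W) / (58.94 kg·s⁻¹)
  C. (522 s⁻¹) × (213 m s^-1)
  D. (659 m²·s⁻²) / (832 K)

B.

Reference: [K] · [m²·s⁻²·K⁻¹] = m²·s⁻².
Each option:
  A. [kg·m⁻¹·s⁻¹] / [kg·m⁻³] = m²·s⁻¹
  B. [kg·m²·s⁻³] / [kg·s⁻¹] = m²·s⁻²  ← same
  C. [s⁻¹] · [m·s⁻¹] = m·s⁻²
  D. [m²·s⁻²] / [K] = m²·s⁻²·K⁻¹
Only B. matches m²·s⁻².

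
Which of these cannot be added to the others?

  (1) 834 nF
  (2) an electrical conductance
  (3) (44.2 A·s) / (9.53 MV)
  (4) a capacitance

(2)

Expand each in SI base units:
  (1) F = C·V⁻¹ = kg⁻¹·m⁻²·s⁴·A²
  (2) [electrical conductance] = kg⁻¹·m⁻²·s³·A²
  (3) [s·A] / [kg·m²·s⁻³·A⁻¹] = kg⁻¹·m⁻²·s⁴·A²
  (4) [capacitance] = kg⁻¹·m⁻²·s⁴·A²
All reduce to kg⁻¹·m⁻²·s⁴·A² except (2), which is kg⁻¹·m⁻²·s³·A².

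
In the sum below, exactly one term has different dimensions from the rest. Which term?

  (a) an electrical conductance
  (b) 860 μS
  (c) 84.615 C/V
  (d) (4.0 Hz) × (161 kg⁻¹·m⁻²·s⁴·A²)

(c)

Work out the base dimensions of each:
  (a) [electrical conductance] = kg⁻¹·m⁻²·s³·A²
  (b) S = Ω⁻¹ = kg⁻¹·m⁻²·s³·A²
  (c) C·V⁻¹ = s·A·(J·C⁻¹)⁻¹ = kg⁻¹·m⁻²·s⁴·A²
  (d) [s⁻¹] · [kg⁻¹·m⁻²·s⁴·A²] = kg⁻¹·m⁻²·s³·A²
All reduce to kg⁻¹·m⁻²·s³·A² except (c), which is kg⁻¹·m⁻²·s⁴·A².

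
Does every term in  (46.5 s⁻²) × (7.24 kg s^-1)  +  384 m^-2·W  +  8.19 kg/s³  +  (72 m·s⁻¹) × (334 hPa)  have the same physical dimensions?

Yes

Work out the base dimensions of each:
  (46.5 s⁻²) × (7.24 kg s^-1):  [s⁻²] · [kg·s⁻¹] = kg·s⁻³
  384 m^-2·W:  W·m⁻² = J·s⁻¹·m⁻² = kg·s⁻³
  8.19 kg/s³:  kg·s⁻³
  (72 m·s⁻¹) × (334 hPa):  [m·s⁻¹] · [kg·m⁻¹·s⁻²] = kg·s⁻³
Every term reduces to kg·s⁻³.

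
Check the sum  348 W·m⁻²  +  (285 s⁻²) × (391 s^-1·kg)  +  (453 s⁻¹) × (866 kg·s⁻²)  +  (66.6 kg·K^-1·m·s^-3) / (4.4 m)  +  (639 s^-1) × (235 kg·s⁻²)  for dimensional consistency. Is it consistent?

No

Dimensions:
  348 W·m⁻²:  W·m⁻² = J·s⁻¹·m⁻² = kg·s⁻³
  (285 s⁻²) × (391 s^-1·kg):  [s⁻²] · [kg·s⁻¹] = kg·s⁻³
  (453 s⁻¹) × (866 kg·s⁻²):  [s⁻¹] · [kg·s⁻²] = kg·s⁻³
  (66.6 kg·K^-1·m·s^-3) / (4.4 m):  [kg·m·s⁻³·K⁻¹] / [m] = kg·s⁻³·K⁻¹
  (639 s^-1) × (235 kg·s⁻²):  [s⁻¹] · [kg·s⁻²] = kg·s⁻³
The terms do not share a single dimension (kg·s⁻³ vs kg·s⁻³·K⁻¹).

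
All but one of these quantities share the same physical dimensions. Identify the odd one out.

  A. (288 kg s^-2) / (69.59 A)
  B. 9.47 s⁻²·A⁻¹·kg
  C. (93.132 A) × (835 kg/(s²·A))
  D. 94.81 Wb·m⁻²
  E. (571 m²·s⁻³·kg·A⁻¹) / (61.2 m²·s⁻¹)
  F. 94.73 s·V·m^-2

C.

Expand each in SI base units:
  A. [kg·s⁻²] / [A] = kg·s⁻²·A⁻¹
  B. kg·s⁻²·A⁻¹
  C. [A] · [kg·s⁻²·A⁻¹] = kg·s⁻²
  D. Wb·m⁻² = V·s·m⁻² = kg·s⁻²·A⁻¹
  E. [kg·m²·s⁻³·A⁻¹] / [m²·s⁻¹] = kg·s⁻²·A⁻¹
  F. V·s·m⁻² = J·C⁻¹·s·m⁻² = kg·s⁻²·A⁻¹
All reduce to kg·s⁻²·A⁻¹ except C., which is kg·s⁻².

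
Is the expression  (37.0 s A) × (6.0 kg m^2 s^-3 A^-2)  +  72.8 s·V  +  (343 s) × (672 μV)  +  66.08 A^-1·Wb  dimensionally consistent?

No

In SI base units:
  (37.0 s A) × (6.0 kg m^2 s^-3 A^-2):  [s·A] · [kg·m²·s⁻³·A⁻²] = kg·m²·s⁻²·A⁻¹
  72.8 s·V:  V·s = J·C⁻¹·s = kg·m²·s⁻²·A⁻¹
  (343 s) × (672 μV):  [s] · [kg·m²·s⁻³·A⁻¹] = kg·m²·s⁻²·A⁻¹
  66.08 A^-1·Wb:  Wb·A⁻¹ = V·s·A⁻¹ = kg·m²·s⁻²·A⁻²
The terms do not share a single dimension (kg·m²·s⁻²·A⁻² vs kg·m²·s⁻²·A⁻¹).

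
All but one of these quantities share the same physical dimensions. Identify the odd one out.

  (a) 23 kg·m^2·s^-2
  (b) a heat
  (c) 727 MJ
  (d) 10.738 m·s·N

(d)

Reduce each to base SI dimensions:
  (a) kg·m²·s⁻²
  (b) [heat] = kg·m²·s⁻²
  (c) J = N·m = kg·m²·s⁻²
  (d) N·m·s = kg·m·s⁻²·m·s = kg·m²·s⁻¹
All reduce to kg·m²·s⁻² except (d), which is kg·m²·s⁻¹.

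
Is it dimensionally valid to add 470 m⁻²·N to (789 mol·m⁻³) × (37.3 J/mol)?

Expand each in SI base units:
  470 m⁻²·N:  N·m⁻² = kg·m·s⁻²·m⁻² = kg·m⁻¹·s⁻²
  (789 mol·m⁻³) × (37.3 J/mol):  [m⁻³·mol] · [kg·m²·s⁻²·mol⁻¹] = kg·m⁻¹·s⁻²
Both are kg·m⁻¹·s⁻², so they have the same dimensions and can be added.

Yes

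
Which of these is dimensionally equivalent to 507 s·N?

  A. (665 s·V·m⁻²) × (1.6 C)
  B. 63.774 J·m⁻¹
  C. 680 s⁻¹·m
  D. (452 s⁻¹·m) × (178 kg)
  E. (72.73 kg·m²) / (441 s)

Reference: N·s = kg·m·s⁻²·s = kg·m·s⁻¹.
Each option:
  A. [kg·s⁻²·A⁻¹] · [s·A] = kg·s⁻¹
  B. J·m⁻¹ = N·m·m⁻¹ = kg·m·s⁻²
  C. m·s⁻¹
  D. [m·s⁻¹] · [kg] = kg·m·s⁻¹  ← same
  E. [kg·m²] / [s] = kg·m²·s⁻¹
Only D. matches kg·m·s⁻¹.

D.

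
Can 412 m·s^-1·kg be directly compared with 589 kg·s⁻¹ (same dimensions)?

Reduce each to base SI dimensions:
  412 m·s^-1·kg:  kg·m·s⁻¹
  589 kg·s⁻¹:  kg·s⁻¹
kg·m·s⁻¹ ≠ kg·s⁻¹, so they cannot be added.

No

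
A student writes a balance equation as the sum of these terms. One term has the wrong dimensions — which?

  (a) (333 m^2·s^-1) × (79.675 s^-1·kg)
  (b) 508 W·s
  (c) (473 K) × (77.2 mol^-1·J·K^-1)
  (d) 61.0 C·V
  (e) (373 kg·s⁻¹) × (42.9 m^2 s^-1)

(c)

Dimensions:
  (a) [m²·s⁻¹] · [kg·s⁻¹] = kg·m²·s⁻²
  (b) W·s = J·s⁻¹·s = kg·m²·s⁻²
  (c) [K] · [kg·m²·s⁻²·K⁻¹·mol⁻¹] = kg·m²·s⁻²·mol⁻¹
  (d) C·V = s·A·J·C⁻¹ = kg·m²·s⁻²
  (e) [kg·s⁻¹] · [m²·s⁻¹] = kg·m²·s⁻²
All reduce to kg·m²·s⁻² except (c), which is kg·m²·s⁻²·mol⁻¹.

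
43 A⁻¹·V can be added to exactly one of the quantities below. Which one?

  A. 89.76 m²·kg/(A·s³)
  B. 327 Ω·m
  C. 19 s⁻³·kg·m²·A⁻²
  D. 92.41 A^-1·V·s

Reference: V·A⁻¹ = J·C⁻¹·A⁻¹ = kg·m²·s⁻³·A⁻².
Each option:
  A. kg·m²·s⁻³·A⁻¹
  B. Ω·m = V·A⁻¹·m = kg·m³·s⁻³·A⁻²
  C. kg·m²·s⁻³·A⁻²  ← same
  D. V·s·A⁻¹ = J·C⁻¹·s·A⁻¹ = kg·m²·s⁻²·A⁻²
Only C. matches kg·m²·s⁻³·A⁻².

C.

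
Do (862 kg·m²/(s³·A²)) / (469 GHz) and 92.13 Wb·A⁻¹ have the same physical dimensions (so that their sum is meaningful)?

Yes

Expand each in SI base units:
  (862 kg·m²/(s³·A²)) / (469 GHz):  [kg·m²·s⁻³·A⁻²] / [s⁻¹] = kg·m²·s⁻²·A⁻²
  92.13 Wb·A⁻¹:  Wb·A⁻¹ = V·s·A⁻¹ = kg·m²·s⁻²·A⁻²
Both are kg·m²·s⁻²·A⁻², so they have the same dimensions and can be added.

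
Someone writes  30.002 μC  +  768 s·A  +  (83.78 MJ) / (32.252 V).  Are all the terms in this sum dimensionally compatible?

Expand each in SI base units:
  30.002 μC:  C = s·A
  768 s·A:  A·s = s·A
  (83.78 MJ) / (32.252 V):  [kg·m²·s⁻²] / [kg·m²·s⁻³·A⁻¹] = s·A
Every term reduces to s·A.

Yes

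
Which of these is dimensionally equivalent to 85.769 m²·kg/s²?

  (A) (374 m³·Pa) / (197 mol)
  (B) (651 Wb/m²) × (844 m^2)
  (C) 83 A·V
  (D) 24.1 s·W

Reference: kg·m²·s⁻².
Each option:
  (A) [kg·m²·s⁻²] / [mol] = kg·m²·s⁻²·mol⁻¹
  (B) [kg·s⁻²·A⁻¹] · [m²] = kg·m²·s⁻²·A⁻¹
  (C) V·A = J·C⁻¹·A = kg·m²·s⁻³
  (D) W·s = J·s⁻¹·s = kg·m²·s⁻²  ← same
Only (D) matches kg·m²·s⁻².

(D)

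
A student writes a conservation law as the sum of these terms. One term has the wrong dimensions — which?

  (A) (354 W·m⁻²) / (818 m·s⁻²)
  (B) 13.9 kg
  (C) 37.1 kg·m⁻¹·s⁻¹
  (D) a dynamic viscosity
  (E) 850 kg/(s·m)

(B)

Reduce each to base SI dimensions:
  (A) [kg·s⁻³] / [m·s⁻²] = kg·m⁻¹·s⁻¹
  (B) kg
  (C) kg·m⁻¹·s⁻¹
  (D) [dynamic viscosity] = kg·m⁻¹·s⁻¹
  (E) kg·m⁻¹·s⁻¹
All reduce to kg·m⁻¹·s⁻¹ except (B), which is kg.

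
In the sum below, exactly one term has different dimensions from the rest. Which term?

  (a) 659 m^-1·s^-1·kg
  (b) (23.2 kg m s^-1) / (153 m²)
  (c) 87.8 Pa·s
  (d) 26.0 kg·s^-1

(d)

Expand each in SI base units:
  (a) kg·m⁻¹·s⁻¹
  (b) [kg·m·s⁻¹] / [m²] = kg·m⁻¹·s⁻¹
  (c) Pa·s = N·m⁻²·s = kg·m⁻¹·s⁻¹
  (d) kg·s⁻¹
All reduce to kg·m⁻¹·s⁻¹ except (d), which is kg·s⁻¹.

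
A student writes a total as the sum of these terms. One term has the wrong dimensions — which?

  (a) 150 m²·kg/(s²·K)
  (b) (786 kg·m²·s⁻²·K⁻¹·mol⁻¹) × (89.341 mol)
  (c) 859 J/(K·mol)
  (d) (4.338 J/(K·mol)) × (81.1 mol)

(c)

Reduce each to base SI dimensions:
  (a) kg·m²·s⁻²·K⁻¹
  (b) [kg·m²·s⁻²·K⁻¹·mol⁻¹] · [mol] = kg·m²·s⁻²·K⁻¹
  (c) J·mol⁻¹·K⁻¹ = N·m·mol⁻¹·K⁻¹ = kg·m²·s⁻²·K⁻¹·mol⁻¹
  (d) [kg·m²·s⁻²·K⁻¹·mol⁻¹] · [mol] = kg·m²·s⁻²·K⁻¹
All reduce to kg·m²·s⁻²·K⁻¹ except (c), which is kg·m²·s⁻²·K⁻¹·mol⁻¹.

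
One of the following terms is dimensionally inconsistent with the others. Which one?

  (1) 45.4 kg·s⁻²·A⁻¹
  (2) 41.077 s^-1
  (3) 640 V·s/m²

(2)

Work out the base dimensions of each:
  (1) kg·s⁻²·A⁻¹
  (2) s⁻¹
  (3) V·s·m⁻² = J·C⁻¹·s·m⁻² = kg·s⁻²·A⁻¹
All reduce to kg·s⁻²·A⁻¹ except (2), which is s⁻¹.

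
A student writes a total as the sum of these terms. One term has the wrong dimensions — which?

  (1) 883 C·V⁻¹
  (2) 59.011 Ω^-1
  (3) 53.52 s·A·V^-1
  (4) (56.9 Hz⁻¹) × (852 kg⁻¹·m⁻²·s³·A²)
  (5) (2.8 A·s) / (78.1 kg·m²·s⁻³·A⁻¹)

Expand each in SI base units:
  (1) C·V⁻¹ = s·A·(J·C⁻¹)⁻¹ = kg⁻¹·m⁻²·s⁴·A²
  (2) Ω⁻¹ = (V·A⁻¹)⁻¹ = kg⁻¹·m⁻²·s³·A²
  (3) A·s·V⁻¹ = A·s·(J·C⁻¹)⁻¹ = kg⁻¹·m⁻²·s⁴·A²
  (4) [s] · [kg⁻¹·m⁻²·s³·A²] = kg⁻¹·m⁻²·s⁴·A²
  (5) [s·A] / [kg·m²·s⁻³·A⁻¹] = kg⁻¹·m⁻²·s⁴·A²
All reduce to kg⁻¹·m⁻²·s⁴·A² except (2), which is kg⁻¹·m⁻²·s³·A².

(2)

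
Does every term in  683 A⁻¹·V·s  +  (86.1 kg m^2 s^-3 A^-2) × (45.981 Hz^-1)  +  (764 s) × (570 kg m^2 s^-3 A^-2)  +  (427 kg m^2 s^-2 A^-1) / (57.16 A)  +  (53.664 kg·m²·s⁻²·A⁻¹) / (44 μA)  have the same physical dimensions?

In SI base units:
  683 A⁻¹·V·s:  V·s·A⁻¹ = J·C⁻¹·s·A⁻¹ = kg·m²·s⁻²·A⁻²
  (86.1 kg m^2 s^-3 A^-2) × (45.981 Hz^-1):  [kg·m²·s⁻³·A⁻²] · [s] = kg·m²·s⁻²·A⁻²
  (764 s) × (570 kg m^2 s^-3 A^-2):  [s] · [kg·m²·s⁻³·A⁻²] = kg·m²·s⁻²·A⁻²
  (427 kg m^2 s^-2 A^-1) / (57.16 A):  [kg·m²·s⁻²·A⁻¹] / [A] = kg·m²·s⁻²·A⁻²
  (53.664 kg·m²·s⁻²·A⁻¹) / (44 μA):  [kg·m²·s⁻²·A⁻¹] / [A] = kg·m²·s⁻²·A⁻²
Every term reduces to kg·m²·s⁻²·A⁻².

Yes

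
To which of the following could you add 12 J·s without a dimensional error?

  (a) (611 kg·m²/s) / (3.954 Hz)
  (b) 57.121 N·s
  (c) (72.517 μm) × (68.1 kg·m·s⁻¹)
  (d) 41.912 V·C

(c)

Reference: J·s = N·m·s = kg·m²·s⁻¹.
Each option:
  (a) [kg·m²·s⁻¹] / [s⁻¹] = kg·m²
  (b) N·s = kg·m·s⁻²·s = kg·m·s⁻¹
  (c) [m] · [kg·m·s⁻¹] = kg·m²·s⁻¹  ← same
  (d) C·V = s·A·J·C⁻¹ = kg·m²·s⁻²
Only (c) matches kg·m²·s⁻¹.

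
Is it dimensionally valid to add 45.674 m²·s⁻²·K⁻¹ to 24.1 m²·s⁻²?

Reduce each to base SI dimensions:
  45.674 m²·s⁻²·K⁻¹:  m²·s⁻²·K⁻¹
  24.1 m²·s⁻²:  m²·s⁻²
m²·s⁻²·K⁻¹ ≠ m²·s⁻², so they cannot be added.

No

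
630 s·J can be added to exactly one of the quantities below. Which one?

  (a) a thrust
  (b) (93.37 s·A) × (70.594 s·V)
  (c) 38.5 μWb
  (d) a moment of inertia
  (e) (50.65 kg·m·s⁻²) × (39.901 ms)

Reference: J·s = N·m·s = kg·m²·s⁻¹.
Each option:
  (a) [thrust] = kg·m·s⁻²
  (b) [s·A] · [kg·m²·s⁻²·A⁻¹] = kg·m²·s⁻¹  ← same
  (c) Wb = V·s = kg·m²·s⁻²·A⁻¹
  (d) [moment of inertia] = kg·m²
  (e) [kg·m·s⁻²] · [s] = kg·m·s⁻¹
Only (b) matches kg·m²·s⁻¹.

(b)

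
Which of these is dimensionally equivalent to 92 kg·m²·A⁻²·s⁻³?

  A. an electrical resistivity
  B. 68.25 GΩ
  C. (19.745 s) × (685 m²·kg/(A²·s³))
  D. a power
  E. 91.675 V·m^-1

B.

Reference: kg·m²·s⁻³·A⁻².
Each option:
  A. [electrical resistivity] = kg·m³·s⁻³·A⁻²
  B. Ω = V·A⁻¹ = kg·m²·s⁻³·A⁻²  ← same
  C. [s] · [kg·m²·s⁻³·A⁻²] = kg·m²·s⁻²·A⁻²
  D. [power] = kg·m²·s⁻³
  E. V·m⁻¹ = J·C⁻¹·m⁻¹ = kg·m·s⁻³·A⁻¹
Only B. matches kg·m²·s⁻³·A⁻².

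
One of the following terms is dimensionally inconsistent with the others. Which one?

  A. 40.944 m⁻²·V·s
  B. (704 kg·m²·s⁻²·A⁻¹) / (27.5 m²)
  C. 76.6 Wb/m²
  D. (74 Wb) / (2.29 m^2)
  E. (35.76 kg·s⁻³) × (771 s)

E.

Reduce each to base SI dimensions:
  A. V·s·m⁻² = J·C⁻¹·s·m⁻² = kg·s⁻²·A⁻¹
  B. [kg·m²·s⁻²·A⁻¹] / [m²] = kg·s⁻²·A⁻¹
  C. Wb·m⁻² = V·s·m⁻² = kg·s⁻²·A⁻¹
  D. [kg·m²·s⁻²·A⁻¹] / [m²] = kg·s⁻²·A⁻¹
  E. [kg·s⁻³] · [s] = kg·s⁻²
All reduce to kg·s⁻²·A⁻¹ except E., which is kg·s⁻².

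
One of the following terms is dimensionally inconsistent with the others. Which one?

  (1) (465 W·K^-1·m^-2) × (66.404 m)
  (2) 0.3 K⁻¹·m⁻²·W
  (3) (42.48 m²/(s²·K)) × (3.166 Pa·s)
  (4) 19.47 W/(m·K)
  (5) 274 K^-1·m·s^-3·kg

Dimensions:
  (1) [kg·s⁻³·K⁻¹] · [m] = kg·m·s⁻³·K⁻¹
  (2) W·m⁻²·K⁻¹ = J·s⁻¹·m⁻²·K⁻¹ = kg·s⁻³·K⁻¹
  (3) [m²·s⁻²·K⁻¹] · [kg·m⁻¹·s⁻¹] = kg·m·s⁻³·K⁻¹
  (4) W·m⁻¹·K⁻¹ = J·s⁻¹·m⁻¹·K⁻¹ = kg·m·s⁻³·K⁻¹
  (5) kg·m·s⁻³·K⁻¹
All reduce to kg·m·s⁻³·K⁻¹ except (2), which is kg·s⁻³·K⁻¹.

(2)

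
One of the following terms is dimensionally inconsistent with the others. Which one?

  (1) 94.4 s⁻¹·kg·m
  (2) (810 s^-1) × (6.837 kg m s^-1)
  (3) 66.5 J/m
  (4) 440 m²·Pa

(1)

In SI base units:
  (1) kg·m·s⁻¹
  (2) [s⁻¹] · [kg·m·s⁻¹] = kg·m·s⁻²
  (3) J·m⁻¹ = N·m·m⁻¹ = kg·m·s⁻²
  (4) Pa·m² = N·m⁻²·m² = kg·m·s⁻²
All reduce to kg·m·s⁻² except (1), which is kg·m·s⁻¹.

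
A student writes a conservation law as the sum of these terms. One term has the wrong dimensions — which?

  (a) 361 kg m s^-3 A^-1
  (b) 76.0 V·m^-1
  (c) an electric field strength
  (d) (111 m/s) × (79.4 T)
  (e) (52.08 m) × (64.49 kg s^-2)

(e)

Work out the base dimensions of each:
  (a) kg·m·s⁻³·A⁻¹
  (b) V·m⁻¹ = J·C⁻¹·m⁻¹ = kg·m·s⁻³·A⁻¹
  (c) [electric field strength] = kg·m·s⁻³·A⁻¹
  (d) [m·s⁻¹] · [kg·s⁻²·A⁻¹] = kg·m·s⁻³·A⁻¹
  (e) [m] · [kg·s⁻²] = kg·m·s⁻²
All reduce to kg·m·s⁻³·A⁻¹ except (e), which is kg·m·s⁻².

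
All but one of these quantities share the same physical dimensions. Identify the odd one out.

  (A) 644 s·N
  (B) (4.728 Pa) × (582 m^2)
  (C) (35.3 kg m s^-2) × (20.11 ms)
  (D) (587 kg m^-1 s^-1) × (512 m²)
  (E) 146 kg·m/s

Reduce each to base SI dimensions:
  (A) N·s = kg·m·s⁻²·s = kg·m·s⁻¹
  (B) [kg·m⁻¹·s⁻²] · [m²] = kg·m·s⁻²
  (C) [kg·m·s⁻²] · [s] = kg·m·s⁻¹
  (D) [kg·m⁻¹·s⁻¹] · [m²] = kg·m·s⁻¹
  (E) kg·m·s⁻¹
All reduce to kg·m·s⁻¹ except (B), which is kg·m·s⁻².

(B)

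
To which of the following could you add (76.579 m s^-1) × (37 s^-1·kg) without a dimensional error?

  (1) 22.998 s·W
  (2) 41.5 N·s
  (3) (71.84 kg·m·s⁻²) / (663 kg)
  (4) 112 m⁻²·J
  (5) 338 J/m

Reference: [m·s⁻¹] · [kg·s⁻¹] = kg·m·s⁻².
Each option:
  (1) W·s = J·s⁻¹·s = kg·m²·s⁻²
  (2) N·s = kg·m·s⁻²·s = kg·m·s⁻¹
  (3) [kg·m·s⁻²] / [kg] = m·s⁻²
  (4) J·m⁻² = N·m·m⁻² = kg·s⁻²
  (5) J·m⁻¹ = N·m·m⁻¹ = kg·m·s⁻²  ← same
Only (5) matches kg·m·s⁻².

(5)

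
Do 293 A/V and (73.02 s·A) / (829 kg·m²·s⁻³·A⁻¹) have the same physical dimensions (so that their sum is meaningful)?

Reduce each to base SI dimensions:
  293 A/V:  A·V⁻¹ = A·(J·C⁻¹)⁻¹ = kg⁻¹·m⁻²·s³·A²
  (73.02 s·A) / (829 kg·m²·s⁻³·A⁻¹):  [s·A] / [kg·m²·s⁻³·A⁻¹] = kg⁻¹·m⁻²·s⁴·A²
kg⁻¹·m⁻²·s³·A² ≠ kg⁻¹·m⁻²·s⁴·A², so they cannot be added.

No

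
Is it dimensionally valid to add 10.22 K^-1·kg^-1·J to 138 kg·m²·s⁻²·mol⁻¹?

No

Expand each in SI base units:
  10.22 K^-1·kg^-1·J:  J·kg⁻¹·K⁻¹ = N·m·kg⁻¹·K⁻¹ = m²·s⁻²·K⁻¹
  138 kg·m²·s⁻²·mol⁻¹:  kg·m²·s⁻²·mol⁻¹
m²·s⁻²·K⁻¹ ≠ kg·m²·s⁻²·mol⁻¹, so they cannot be added.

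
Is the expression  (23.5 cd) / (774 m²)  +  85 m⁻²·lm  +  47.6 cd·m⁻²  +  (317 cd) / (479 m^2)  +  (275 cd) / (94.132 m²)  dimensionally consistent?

Yes

Expand each in SI base units:
  (23.5 cd) / (774 m²):  [cd] / [m²] = m⁻²·cd
  85 m⁻²·lm:  lm·m⁻² = cd·m⁻² = m⁻²·cd
  47.6 cd·m⁻²:  cd·m⁻² = m⁻²·cd
  (317 cd) / (479 m^2):  [cd] / [m²] = m⁻²·cd
  (275 cd) / (94.132 m²):  [cd] / [m²] = m⁻²·cd
Every term reduces to m⁻²·cd.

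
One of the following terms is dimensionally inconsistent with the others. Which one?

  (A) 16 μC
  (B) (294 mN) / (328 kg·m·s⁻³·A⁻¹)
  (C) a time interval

Work out the base dimensions of each:
  (A) C = s·A
  (B) [kg·m·s⁻²] / [kg·m·s⁻³·A⁻¹] = s·A
  (C) [time interval] = s
All reduce to s·A except (C), which is s.

(C)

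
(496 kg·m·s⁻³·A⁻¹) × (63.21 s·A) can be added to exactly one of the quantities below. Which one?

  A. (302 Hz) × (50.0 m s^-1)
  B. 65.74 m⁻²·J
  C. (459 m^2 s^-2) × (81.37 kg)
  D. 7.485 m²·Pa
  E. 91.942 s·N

D.

Reference: [kg·m·s⁻³·A⁻¹] · [s·A] = kg·m·s⁻².
Each option:
  A. [s⁻¹] · [m·s⁻¹] = m·s⁻²
  B. J·m⁻² = N·m·m⁻² = kg·s⁻²
  C. [m²·s⁻²] · [kg] = kg·m²·s⁻²
  D. Pa·m² = N·m⁻²·m² = kg·m·s⁻²  ← same
  E. N·s = kg·m·s⁻²·s = kg·m·s⁻¹
Only D. matches kg·m·s⁻².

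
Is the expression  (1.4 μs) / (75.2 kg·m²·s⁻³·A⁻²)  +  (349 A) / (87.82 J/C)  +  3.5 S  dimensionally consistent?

Dimensions:
  (1.4 μs) / (75.2 kg·m²·s⁻³·A⁻²):  [s] / [kg·m²·s⁻³·A⁻²] = kg⁻¹·m⁻²·s⁴·A²
  (349 A) / (87.82 J/C):  [A] / [kg·m²·s⁻³·A⁻¹] = kg⁻¹·m⁻²·s³·A²
  3.5 S:  S = Ω⁻¹ = kg⁻¹·m⁻²·s³·A²
The terms do not share a single dimension (kg⁻¹·m⁻²·s³·A² vs kg⁻¹·m⁻²·s⁴·A²).

No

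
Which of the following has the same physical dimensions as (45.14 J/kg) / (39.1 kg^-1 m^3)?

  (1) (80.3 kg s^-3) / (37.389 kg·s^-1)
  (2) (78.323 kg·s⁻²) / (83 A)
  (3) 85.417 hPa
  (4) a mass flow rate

Reference: [m²·s⁻²] / [kg⁻¹·m³] = kg·m⁻¹·s⁻².
Each option:
  (1) [kg·s⁻³] / [kg·s⁻¹] = s⁻²
  (2) [kg·s⁻²] / [A] = kg·s⁻²·A⁻¹
  (3) Pa = N·m⁻² = kg·m⁻¹·s⁻²  ← same
  (4) [mass flow rate] = kg·s⁻¹
Only (3) matches kg·m⁻¹·s⁻².

(3)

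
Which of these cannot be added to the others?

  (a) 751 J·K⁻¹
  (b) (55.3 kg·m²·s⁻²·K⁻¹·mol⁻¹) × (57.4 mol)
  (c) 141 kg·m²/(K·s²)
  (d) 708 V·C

Dimensions:
  (a) J·K⁻¹ = N·m·K⁻¹ = kg·m²·s⁻²·K⁻¹
  (b) [kg·m²·s⁻²·K⁻¹·mol⁻¹] · [mol] = kg·m²·s⁻²·K⁻¹
  (c) kg·m²·s⁻²·K⁻¹
  (d) C·V = s·A·J·C⁻¹ = kg·m²·s⁻²
All reduce to kg·m²·s⁻²·K⁻¹ except (d), which is kg·m²·s⁻².

(d)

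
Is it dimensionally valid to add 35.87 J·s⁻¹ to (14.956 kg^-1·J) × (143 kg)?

Work out the base dimensions of each:
  35.87 J·s⁻¹:  J·s⁻¹ = N·m·s⁻¹ = kg·m²·s⁻³
  (14.956 kg^-1·J) × (143 kg):  [m²·s⁻²] · [kg] = kg·m²·s⁻²
kg·m²·s⁻³ ≠ kg·m²·s⁻², so they cannot be added.

No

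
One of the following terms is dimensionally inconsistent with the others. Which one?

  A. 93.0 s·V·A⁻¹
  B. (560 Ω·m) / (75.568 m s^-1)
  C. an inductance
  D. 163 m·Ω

In SI base units:
  A. V·s·A⁻¹ = J·C⁻¹·s·A⁻¹ = kg·m²·s⁻²·A⁻²
  B. [kg·m³·s⁻³·A⁻²] / [m·s⁻¹] = kg·m²·s⁻²·A⁻²
  C. [inductance] = kg·m²·s⁻²·A⁻²
  D. Ω·m = V·A⁻¹·m = kg·m³·s⁻³·A⁻²
All reduce to kg·m²·s⁻²·A⁻² except D., which is kg·m³·s⁻³·A⁻².

D.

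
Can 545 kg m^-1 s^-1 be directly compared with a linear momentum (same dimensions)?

No

Expand each in SI base units:
  545 kg m^-1 s^-1:  kg·m⁻¹·s⁻¹
  a linear momentum:  [linear momentum] = kg·m·s⁻¹
kg·m⁻¹·s⁻¹ ≠ kg·m·s⁻¹, so they cannot be added.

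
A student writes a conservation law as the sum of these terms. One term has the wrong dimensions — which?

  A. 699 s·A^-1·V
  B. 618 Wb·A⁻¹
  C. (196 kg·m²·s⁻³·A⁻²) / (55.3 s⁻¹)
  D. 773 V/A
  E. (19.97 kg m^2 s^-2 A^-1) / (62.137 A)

Expand each in SI base units:
  A. V·s·A⁻¹ = J·C⁻¹·s·A⁻¹ = kg·m²·s⁻²·A⁻²
  B. Wb·A⁻¹ = V·s·A⁻¹ = kg·m²·s⁻²·A⁻²
  C. [kg·m²·s⁻³·A⁻²] / [s⁻¹] = kg·m²·s⁻²·A⁻²
  D. V·A⁻¹ = J·C⁻¹·A⁻¹ = kg·m²·s⁻³·A⁻²
  E. [kg·m²·s⁻²·A⁻¹] / [A] = kg·m²·s⁻²·A⁻²
All reduce to kg·m²·s⁻²·A⁻² except D., which is kg·m²·s⁻³·A⁻².

D.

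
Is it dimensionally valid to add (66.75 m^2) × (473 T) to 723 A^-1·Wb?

Dimensions:
  (66.75 m^2) × (473 T):  [m²] · [kg·s⁻²·A⁻¹] = kg·m²·s⁻²·A⁻¹
  723 A^-1·Wb:  Wb·A⁻¹ = V·s·A⁻¹ = kg·m²·s⁻²·A⁻²
kg·m²·s⁻²·A⁻¹ ≠ kg·m²·s⁻²·A⁻², so they cannot be added.

No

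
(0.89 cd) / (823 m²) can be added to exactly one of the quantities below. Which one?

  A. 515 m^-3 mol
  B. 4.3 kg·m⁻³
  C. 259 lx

C.

Reference: [cd] / [m²] = m⁻²·cd.
Each option:
  A. m⁻³·mol
  B. kg·m⁻³
  C. lx = lm·m⁻² = m⁻²·cd  ← same
Only C. matches m⁻²·cd.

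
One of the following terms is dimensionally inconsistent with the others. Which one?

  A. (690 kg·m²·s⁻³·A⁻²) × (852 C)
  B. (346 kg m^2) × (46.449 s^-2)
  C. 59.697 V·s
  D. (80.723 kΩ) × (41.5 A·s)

In SI base units:
  A. [kg·m²·s⁻³·A⁻²] · [s·A] = kg·m²·s⁻²·A⁻¹
  B. [kg·m²] · [s⁻²] = kg·m²·s⁻²
  C. V·s = J·C⁻¹·s = kg·m²·s⁻²·A⁻¹
  D. [kg·m²·s⁻³·A⁻²] · [s·A] = kg·m²·s⁻²·A⁻¹
All reduce to kg·m²·s⁻²·A⁻¹ except B., which is kg·m²·s⁻².

B.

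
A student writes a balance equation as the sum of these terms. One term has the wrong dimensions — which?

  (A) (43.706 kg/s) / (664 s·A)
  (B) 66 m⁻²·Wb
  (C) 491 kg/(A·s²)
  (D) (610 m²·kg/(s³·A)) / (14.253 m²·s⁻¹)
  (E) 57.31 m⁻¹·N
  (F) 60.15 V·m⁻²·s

Expand each in SI base units:
  (A) [kg·s⁻¹] / [s·A] = kg·s⁻²·A⁻¹
  (B) Wb·m⁻² = V·s·m⁻² = kg·s⁻²·A⁻¹
  (C) kg·s⁻²·A⁻¹
  (D) [kg·m²·s⁻³·A⁻¹] / [m²·s⁻¹] = kg·s⁻²·A⁻¹
  (E) N·m⁻¹ = kg·m·s⁻²·m⁻¹ = kg·s⁻²
  (F) V·s·m⁻² = J·C⁻¹·s·m⁻² = kg·s⁻²·A⁻¹
All reduce to kg·s⁻²·A⁻¹ except (E), which is kg·s⁻².

(E)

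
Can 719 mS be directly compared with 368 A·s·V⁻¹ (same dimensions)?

Expand each in SI base units:
  719 mS:  S = Ω⁻¹ = kg⁻¹·m⁻²·s³·A²
  368 A·s·V⁻¹:  A·s·V⁻¹ = A·s·(J·C⁻¹)⁻¹ = kg⁻¹·m⁻²·s⁴·A²
kg⁻¹·m⁻²·s³·A² ≠ kg⁻¹·m⁻²·s⁴·A², so they cannot be added.

No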